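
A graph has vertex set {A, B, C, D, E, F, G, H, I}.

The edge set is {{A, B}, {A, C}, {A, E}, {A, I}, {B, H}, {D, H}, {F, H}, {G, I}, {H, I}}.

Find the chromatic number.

D and H are adjacent, so at least 2 colors are needed.
2 colors suffice: A=1, B=2, C=2, D=2, E=2, F=2, G=1, H=1, I=2. No two adjacent vertices share a color.

2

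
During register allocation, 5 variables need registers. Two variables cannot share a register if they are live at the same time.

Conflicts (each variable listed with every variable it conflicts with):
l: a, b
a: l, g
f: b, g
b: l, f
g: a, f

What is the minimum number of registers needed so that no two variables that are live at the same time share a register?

The cycle b-l-a-g-f-b has odd length 5, so it cannot be 2-colored; at least 3 registers are needed.
3 registers suffice: register 1 → {a, b}; register 2 → {l, f}; register 3 → {g}. Each listed conflict is separated.

3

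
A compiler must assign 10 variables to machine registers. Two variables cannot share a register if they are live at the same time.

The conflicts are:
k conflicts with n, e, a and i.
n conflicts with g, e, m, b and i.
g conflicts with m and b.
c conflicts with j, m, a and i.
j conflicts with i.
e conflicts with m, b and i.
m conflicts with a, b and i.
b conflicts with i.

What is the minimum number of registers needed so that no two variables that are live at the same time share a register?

n, e, m, b, i are mutually in conflict, so at least 5 registers are needed.
5 registers suffice: k=2, n=3, g=1, c=3, j=2, e=4, m=2, a=1, b=5, i=1. Each listed conflict is separated.

5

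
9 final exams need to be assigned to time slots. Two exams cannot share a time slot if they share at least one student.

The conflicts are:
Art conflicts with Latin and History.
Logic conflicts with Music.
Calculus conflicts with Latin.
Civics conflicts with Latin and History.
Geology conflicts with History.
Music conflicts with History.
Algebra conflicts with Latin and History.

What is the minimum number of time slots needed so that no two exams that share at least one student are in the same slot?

Algebra and Latin conflict, so at least 2 time slots are needed.
2 time slots suffice: time slot 1 → {Logic, Latin, History}; time slot 2 → {Art, Calculus, Civics, Geology, Music, Algebra}. Every pair that conflicts lands in different time slots.

2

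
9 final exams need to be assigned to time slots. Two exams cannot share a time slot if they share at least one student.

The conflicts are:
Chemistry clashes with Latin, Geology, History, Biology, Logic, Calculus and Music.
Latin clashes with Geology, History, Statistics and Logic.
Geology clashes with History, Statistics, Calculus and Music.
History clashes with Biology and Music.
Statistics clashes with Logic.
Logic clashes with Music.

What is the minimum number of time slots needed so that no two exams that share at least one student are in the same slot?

4

Chemistry, Latin, Geology, History all conflict with each other, so at least 4 time slots are needed.
4 time slots suffice: time slot 1 → {Chemistry, Statistics}; time slot 2 → {Geology, Biology, Logic}; time slot 3 → {Latin, Calculus, Music}; time slot 4 → {History}. Each listed conflict is separated.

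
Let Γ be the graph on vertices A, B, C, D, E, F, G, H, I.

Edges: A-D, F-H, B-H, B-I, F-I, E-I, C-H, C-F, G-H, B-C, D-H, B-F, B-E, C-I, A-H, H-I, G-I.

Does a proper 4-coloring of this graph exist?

B, C, F, H, I are pairwise adjacent (a clique of size 5), so at least 5 colors are needed.
So 4 colors are not enough.

No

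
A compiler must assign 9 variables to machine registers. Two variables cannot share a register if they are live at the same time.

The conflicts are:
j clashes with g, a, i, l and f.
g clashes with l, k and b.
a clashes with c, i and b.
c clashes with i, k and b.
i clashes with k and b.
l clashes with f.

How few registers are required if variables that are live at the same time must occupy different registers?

a, c, i, b all conflict with each other, so at least 4 registers are needed.
A valid assignment using 4 registers: j=2, g=1, a=4, c=3, i=1, l=3, k=2, b=2, f=1. Each listed conflict is separated.

4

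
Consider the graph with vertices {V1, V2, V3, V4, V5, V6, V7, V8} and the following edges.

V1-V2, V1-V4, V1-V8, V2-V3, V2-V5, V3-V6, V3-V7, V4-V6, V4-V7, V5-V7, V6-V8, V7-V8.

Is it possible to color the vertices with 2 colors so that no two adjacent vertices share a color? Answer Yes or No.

No

The cycle V6-V4-V1-V2-V3-V6 has odd length 5, so it cannot be 2-colored; at least 3 colors are needed.
So 2 colors are not enough.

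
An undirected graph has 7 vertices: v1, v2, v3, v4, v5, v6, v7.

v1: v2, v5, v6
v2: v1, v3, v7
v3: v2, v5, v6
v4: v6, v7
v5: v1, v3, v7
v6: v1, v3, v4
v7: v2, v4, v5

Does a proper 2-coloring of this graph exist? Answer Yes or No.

No

The cycle v4-v7-v2-v3-v6-v4 has odd length 5, so it cannot be 2-colored; at least 3 colors are needed.
So 2 colors are not enough.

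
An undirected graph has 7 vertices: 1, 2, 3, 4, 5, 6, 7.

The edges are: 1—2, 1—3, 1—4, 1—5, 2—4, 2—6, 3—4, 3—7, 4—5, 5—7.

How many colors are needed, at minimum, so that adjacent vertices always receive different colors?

1, 3, 4 are pairwise adjacent, so at least 3 colors are needed.
One proper 3-coloring: 1=red, 2=green, 3=green, 4=blue, 5=green, 6=red, 7=red. No two adjacent vertices share a color.

3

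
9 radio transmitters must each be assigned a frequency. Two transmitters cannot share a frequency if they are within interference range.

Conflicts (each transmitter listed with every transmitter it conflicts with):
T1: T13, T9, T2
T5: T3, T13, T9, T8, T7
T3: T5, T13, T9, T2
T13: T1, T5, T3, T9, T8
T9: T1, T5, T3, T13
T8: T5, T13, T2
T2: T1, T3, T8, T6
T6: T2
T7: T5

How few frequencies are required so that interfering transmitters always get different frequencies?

T5, T3, T13, T9 all conflict with each other, so at least 4 frequencies are needed.
A valid assignment using 4 frequencies: T1=2, T5=2, T3=3, T13=1, T9=4, T8=3, T2=1, T6=2, T7=1. No two conflicting transmitters share a frequency.

4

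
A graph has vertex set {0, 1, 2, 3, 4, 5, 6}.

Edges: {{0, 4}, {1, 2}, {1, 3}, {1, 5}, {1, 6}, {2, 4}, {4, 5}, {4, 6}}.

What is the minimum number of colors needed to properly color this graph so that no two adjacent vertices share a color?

2

0 and 4 are adjacent, so at least 2 colors are needed.
2 colors suffice: color red → {1, 4}; color blue → {0, 2, 3, 5, 6}. Every edge joins two different colors.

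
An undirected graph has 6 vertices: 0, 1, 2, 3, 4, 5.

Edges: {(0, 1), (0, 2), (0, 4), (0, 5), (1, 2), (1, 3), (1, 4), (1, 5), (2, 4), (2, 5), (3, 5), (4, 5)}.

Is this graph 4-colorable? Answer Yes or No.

No

0, 1, 2, 4, 5 are mutually adjacent (a clique of size 5), so at least 5 colors are needed.
So 4 colors are not enough.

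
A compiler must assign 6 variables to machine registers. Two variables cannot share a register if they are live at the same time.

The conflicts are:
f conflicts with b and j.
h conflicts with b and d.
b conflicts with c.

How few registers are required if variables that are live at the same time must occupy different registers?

h and d conflict, so at least 2 registers are needed.
2 registers suffice: register 1 → {b, d, j}; register 2 → {f, h, c}. No two conflicting variables share a register.

2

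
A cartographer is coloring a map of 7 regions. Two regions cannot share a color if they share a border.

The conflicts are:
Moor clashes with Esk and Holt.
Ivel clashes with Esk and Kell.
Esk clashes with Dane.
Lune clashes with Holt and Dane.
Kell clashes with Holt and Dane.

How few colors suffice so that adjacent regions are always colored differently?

The cycle Moor-Holt-Lune-Dane-Esk-Moor has odd length 5, so it cannot be 2-colored; at least 3 colors are needed.
3 colors suffice: Moor=3, Ivel=2, Esk=1, Lune=1, Kell=1, Holt=2, Dane=2. Each listed conflict is separated.

3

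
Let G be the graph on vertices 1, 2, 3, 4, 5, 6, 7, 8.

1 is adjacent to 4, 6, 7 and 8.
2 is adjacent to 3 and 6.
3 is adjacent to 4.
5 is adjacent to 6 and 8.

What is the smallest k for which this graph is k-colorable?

3

The cycle 3-4-1-6-2-3 has odd length 5, so it cannot be 2-colored; at least 3 colors are needed.
3 colors suffice: color red → {1, 2, 5}; color blue → {4, 6, 7, 8}; color green → {3}. No two adjacent vertices share a color.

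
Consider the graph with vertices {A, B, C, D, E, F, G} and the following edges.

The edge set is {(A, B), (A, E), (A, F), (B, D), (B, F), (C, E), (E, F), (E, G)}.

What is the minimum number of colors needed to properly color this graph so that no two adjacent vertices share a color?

3

A, B, F form a triangle, so at least 3 colors are needed.
A valid assignment using 3 colors: A=green, B=red, C=blue, D=blue, E=red, F=blue, G=blue. No two adjacent vertices share a color.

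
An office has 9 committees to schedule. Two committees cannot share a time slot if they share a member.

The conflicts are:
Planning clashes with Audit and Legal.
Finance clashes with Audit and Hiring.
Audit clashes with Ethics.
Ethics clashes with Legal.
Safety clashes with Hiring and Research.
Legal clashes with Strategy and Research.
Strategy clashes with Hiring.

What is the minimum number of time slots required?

The cycle Research-Legal-Strategy-Hiring-Safety-Research has odd length 5, so it cannot be 2-colored; at least 3 time slots are needed.
3 time slots suffice: time slot 1 → {Audit, Legal, Hiring}; time slot 2 → {Planning, Finance, Ethics, Strategy, Research}; time slot 3 → {Safety}. No two conflicting committees share a time slot.

3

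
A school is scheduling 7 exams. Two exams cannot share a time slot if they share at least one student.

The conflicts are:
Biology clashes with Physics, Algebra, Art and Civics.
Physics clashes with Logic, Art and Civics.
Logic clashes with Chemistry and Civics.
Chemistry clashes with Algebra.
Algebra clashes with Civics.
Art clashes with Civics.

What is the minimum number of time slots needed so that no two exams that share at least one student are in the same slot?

4

Biology, Physics, Art, Civics all conflict with each other, so at least 4 time slots are needed.
4 time slots suffice: time slot 1 → {Chemistry, Civics}; time slot 2 → {Biology, Logic}; time slot 3 → {Physics, Algebra}; time slot 4 → {Art}. Each listed conflict is separated.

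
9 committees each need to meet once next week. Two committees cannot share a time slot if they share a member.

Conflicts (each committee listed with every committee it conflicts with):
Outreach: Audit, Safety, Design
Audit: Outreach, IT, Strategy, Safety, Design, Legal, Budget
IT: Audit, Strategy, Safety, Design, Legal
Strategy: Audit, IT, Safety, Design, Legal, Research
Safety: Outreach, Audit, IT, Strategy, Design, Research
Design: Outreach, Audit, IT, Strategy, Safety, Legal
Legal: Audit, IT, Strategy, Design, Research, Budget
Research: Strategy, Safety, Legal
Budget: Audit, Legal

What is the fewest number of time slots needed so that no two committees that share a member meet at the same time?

Audit, IT, Strategy, Design, Legal all conflict with each other, so at least 5 time slots are needed.
5 time slots suffice: time slot 1 → {Audit, Research}; time slot 2 → {Outreach, Strategy, Budget}; time slot 3 → {Design}; time slot 4 → {Safety, Legal}; time slot 5 → {IT}. Every pair that conflicts lands in different time slots.

5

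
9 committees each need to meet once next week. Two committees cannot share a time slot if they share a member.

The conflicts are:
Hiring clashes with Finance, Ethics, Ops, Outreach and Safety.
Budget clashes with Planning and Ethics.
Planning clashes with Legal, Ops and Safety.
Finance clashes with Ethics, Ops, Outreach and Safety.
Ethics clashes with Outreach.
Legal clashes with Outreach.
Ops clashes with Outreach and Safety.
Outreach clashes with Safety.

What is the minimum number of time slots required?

Hiring, Finance, Ops, Outreach, Safety pairwise conflict, so at least 5 time slots are needed.
5 time slots suffice: Hiring=3, Budget=2, Planning=1, Finance=2, Ethics=4, Legal=2, Ops=4, Outreach=1, Safety=5. No two conflicting committees share a time slot.

5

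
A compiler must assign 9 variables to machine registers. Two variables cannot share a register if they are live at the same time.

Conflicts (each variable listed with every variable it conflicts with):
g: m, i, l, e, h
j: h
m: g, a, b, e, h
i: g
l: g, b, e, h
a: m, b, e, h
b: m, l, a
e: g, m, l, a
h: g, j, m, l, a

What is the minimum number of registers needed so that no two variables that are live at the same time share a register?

m, a, h pairwise conflict, so at least 3 registers are needed.
A valid assignment using 3 registers: g=1, j=1, m=3, i=2, l=3, a=1, b=2, e=2, h=2. Each listed conflict is separated.

3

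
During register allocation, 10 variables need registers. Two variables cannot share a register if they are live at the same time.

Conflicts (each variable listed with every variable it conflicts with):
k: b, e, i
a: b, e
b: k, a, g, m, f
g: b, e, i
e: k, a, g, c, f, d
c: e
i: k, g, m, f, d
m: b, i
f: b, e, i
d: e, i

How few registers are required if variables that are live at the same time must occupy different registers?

k and b conflict, so at least 2 registers are needed.
2 registers suffice: k=2, a=2, b=1, g=2, e=1, c=2, i=1, m=2, f=2, d=2. No two conflicting variables share a register.

2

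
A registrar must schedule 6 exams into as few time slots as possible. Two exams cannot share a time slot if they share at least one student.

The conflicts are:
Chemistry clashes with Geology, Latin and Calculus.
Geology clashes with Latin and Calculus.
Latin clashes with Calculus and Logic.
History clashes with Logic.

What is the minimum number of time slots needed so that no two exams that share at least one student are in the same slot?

Chemistry, Geology, Latin, Calculus are mutually in conflict, so at least 4 time slots are needed.
A valid assignment using 4 time slots: Chemistry=4, Geology=2, Latin=1, History=1, Calculus=3, Logic=2. Every pair that conflicts lands in different time slots.

4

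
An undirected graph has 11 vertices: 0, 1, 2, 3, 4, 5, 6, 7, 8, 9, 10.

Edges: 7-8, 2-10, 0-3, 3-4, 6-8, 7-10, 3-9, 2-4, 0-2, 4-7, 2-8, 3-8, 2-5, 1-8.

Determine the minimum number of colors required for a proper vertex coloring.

6 and 8 are adjacent, so at least 2 colors are needed.
2 colors suffice: color a → {0, 4, 5, 8, 9, 10}; color b → {1, 2, 3, 6, 7}. Each edge has distinct colors on its endpoints.

2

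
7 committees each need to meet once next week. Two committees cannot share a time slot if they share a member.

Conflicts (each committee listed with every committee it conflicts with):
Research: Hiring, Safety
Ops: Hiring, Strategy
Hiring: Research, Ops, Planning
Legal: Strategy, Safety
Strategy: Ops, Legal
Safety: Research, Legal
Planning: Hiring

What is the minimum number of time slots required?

Research and Hiring conflict, so at least 2 time slots are needed.
2 time slots suffice: time slot 1 → {Hiring, Strategy, Safety}; time slot 2 → {Research, Ops, Legal, Planning}. Every pair that conflicts lands in different time slots.

2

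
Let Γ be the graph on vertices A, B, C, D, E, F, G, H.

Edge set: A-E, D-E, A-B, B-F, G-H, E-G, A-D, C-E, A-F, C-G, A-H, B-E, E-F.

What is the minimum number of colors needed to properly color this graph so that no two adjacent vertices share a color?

A, B, E, F form a clique, so at least 4 colors are needed.
One proper 4-coloring: A=blue, B=green, C=green, D=green, E=red, F=yellow, G=blue, H=red. Every edge joins two different colors.

4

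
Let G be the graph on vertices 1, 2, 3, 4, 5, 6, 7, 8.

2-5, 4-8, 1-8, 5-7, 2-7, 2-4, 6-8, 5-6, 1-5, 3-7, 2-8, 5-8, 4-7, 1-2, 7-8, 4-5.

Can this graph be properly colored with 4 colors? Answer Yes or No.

No

2, 4, 5, 7, 8 are mutually adjacent (a clique of size 5), so at least 5 colors are needed.
So 4 colors are not enough.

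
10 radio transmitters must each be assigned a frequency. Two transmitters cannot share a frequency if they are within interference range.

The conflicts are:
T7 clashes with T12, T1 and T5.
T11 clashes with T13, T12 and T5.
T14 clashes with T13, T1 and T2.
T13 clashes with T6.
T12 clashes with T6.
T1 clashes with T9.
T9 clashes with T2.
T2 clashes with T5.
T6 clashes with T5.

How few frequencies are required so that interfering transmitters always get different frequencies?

The cycle T2-T5-T6-T13-T14-T2 has odd length 5, so it cannot be 2-colored; at least 3 frequencies are needed.
Using 3 frequencies: T7=2, T11=2, T14=3, T13=1, T12=1, T1=1, T9=3, T2=2, T6=2, T5=1. Every pair that conflicts lands in different frequencies.

3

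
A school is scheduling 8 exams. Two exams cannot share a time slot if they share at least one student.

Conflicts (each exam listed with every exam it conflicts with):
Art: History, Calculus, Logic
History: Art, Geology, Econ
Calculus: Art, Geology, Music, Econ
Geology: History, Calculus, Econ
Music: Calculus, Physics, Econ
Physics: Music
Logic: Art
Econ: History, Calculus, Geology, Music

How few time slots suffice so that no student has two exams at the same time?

3

Calculus, Geology, Econ are mutually in conflict, so at least 3 time slots are needed.
3 time slots suffice: time slot 1 → {History, Calculus, Physics, Logic}; time slot 2 → {Art, Econ}; time slot 3 → {Geology, Music}. Every pair that conflicts lands in different time slots.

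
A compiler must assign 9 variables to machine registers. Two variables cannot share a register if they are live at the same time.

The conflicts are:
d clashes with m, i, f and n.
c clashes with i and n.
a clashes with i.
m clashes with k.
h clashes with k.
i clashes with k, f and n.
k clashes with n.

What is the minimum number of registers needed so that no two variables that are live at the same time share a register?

d, i, f all conflict with each other, so at least 3 registers are needed.
A valid assignment using 3 registers: d=2, c=2, a=2, m=1, h=1, i=1, k=2, f=3, n=3. Every pair that conflicts lands in different registers.

3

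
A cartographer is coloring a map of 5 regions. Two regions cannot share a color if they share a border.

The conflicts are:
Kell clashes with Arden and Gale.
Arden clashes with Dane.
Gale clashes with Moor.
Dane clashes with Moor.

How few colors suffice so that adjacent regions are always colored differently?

3

The cycle Moor-Gale-Kell-Arden-Dane-Moor has odd length 5, so it cannot be 2-colored; at least 3 colors are needed.
3 colors suffice: Kell=1, Arden=2, Gale=2, Dane=1, Moor=3. Each listed conflict is separated.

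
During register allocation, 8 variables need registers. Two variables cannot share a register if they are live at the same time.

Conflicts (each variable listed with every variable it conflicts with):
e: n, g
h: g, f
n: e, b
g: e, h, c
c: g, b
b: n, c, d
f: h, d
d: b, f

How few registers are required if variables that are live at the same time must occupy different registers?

The cycle e-n-b-c-g-e has odd length 5, so it cannot be 2-colored; at least 3 registers are needed.
3 registers suffice: e=3, h=2, n=2, g=1, c=2, b=1, f=1, d=2. Every pair that conflicts lands in different registers.

3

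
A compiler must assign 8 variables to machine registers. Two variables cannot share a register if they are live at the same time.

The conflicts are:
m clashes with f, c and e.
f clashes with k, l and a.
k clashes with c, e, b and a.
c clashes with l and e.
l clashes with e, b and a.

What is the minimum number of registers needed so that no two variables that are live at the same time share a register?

m, c, e are mutually in conflict, so at least 3 registers are needed.
3 registers suffice: register 1 → {m, k, l}; register 2 → {f, e, b}; register 3 → {c, a}. Each listed conflict is separated.

3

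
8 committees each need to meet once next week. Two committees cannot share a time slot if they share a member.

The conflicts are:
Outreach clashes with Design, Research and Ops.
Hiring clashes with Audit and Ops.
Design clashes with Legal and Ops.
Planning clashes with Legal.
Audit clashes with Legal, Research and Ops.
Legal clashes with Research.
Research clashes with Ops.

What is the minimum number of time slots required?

Audit, Legal, Research pairwise conflict, so at least 3 time slots are needed.
3 time slots suffice: time slot 1 → {Legal, Ops}; time slot 2 → {Outreach, Planning, Audit}; time slot 3 → {Hiring, Design, Research}. No two conflicting committees share a time slot.

3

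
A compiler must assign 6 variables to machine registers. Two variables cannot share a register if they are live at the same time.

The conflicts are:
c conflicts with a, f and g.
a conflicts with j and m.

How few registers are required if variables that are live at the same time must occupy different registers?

a and j conflict, so at least 2 registers are needed.
2 registers suffice: register 1 → {a, f, g}; register 2 → {c, j, m}. Every pair that conflicts lands in different registers.

2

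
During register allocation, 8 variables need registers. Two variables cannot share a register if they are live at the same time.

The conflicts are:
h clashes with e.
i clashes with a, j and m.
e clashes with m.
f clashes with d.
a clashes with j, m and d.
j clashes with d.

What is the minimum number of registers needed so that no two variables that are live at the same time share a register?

3

i, a, m are mutually in conflict, so at least 3 registers are needed.
Using 3 registers: h=2, i=2, e=1, f=1, a=1, j=3, m=3, d=2. Each listed conflict is separated.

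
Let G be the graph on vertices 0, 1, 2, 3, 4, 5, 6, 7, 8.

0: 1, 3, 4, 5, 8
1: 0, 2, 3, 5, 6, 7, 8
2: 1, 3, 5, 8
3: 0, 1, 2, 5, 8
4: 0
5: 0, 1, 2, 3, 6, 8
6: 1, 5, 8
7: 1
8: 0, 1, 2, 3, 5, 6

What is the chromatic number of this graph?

5

1, 2, 3, 5, 8 form a clique, so at least 5 colors are needed.
5 colors suffice: color a → {1, 4}; color b → {7, 8}; color c → {5}; color d → {3, 6}; color e → {0, 2}. No two adjacent vertices share a color.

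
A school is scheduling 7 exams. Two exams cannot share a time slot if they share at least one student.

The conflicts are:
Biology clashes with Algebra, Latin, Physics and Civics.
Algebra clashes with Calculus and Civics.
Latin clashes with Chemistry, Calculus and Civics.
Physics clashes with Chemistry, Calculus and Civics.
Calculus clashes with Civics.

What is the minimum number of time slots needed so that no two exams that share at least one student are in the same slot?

Physics, Calculus, Civics all conflict with each other, so at least 3 time slots are needed.
A valid assignment using 3 time slots: Biology=3, Algebra=2, Latin=2, Physics=2, Chemistry=1, Calculus=3, Civics=1. Each listed conflict is separated.

3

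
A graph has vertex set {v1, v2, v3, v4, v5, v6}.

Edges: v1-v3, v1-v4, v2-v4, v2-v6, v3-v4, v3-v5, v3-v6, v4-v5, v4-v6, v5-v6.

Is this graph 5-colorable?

Yes

The chromatic number is 4. v3, v4, v5, v6 are pairwise adjacent (a clique of size 4), so at least 4 colors are needed.
A valid assignment using 4 colors: v1=2, v2=3, v3=3, v4=1, v5=4, v6=2.
Since 5 ≥ 4, a proper 5-coloring certainly exists.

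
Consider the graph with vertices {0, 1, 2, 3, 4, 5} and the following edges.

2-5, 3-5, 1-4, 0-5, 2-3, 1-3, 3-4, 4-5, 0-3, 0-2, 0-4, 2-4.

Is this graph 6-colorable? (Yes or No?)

The chromatic number is 5. 0, 2, 3, 4, 5 are pairwise adjacent (a clique of size 5), so at least 5 colors are needed.
5 colors suffice: color a → {3}; color b → {4}; color c → {0, 1}; color d → {5}; color e → {2}.
Since 6 ≥ 5, a proper 6-coloring certainly exists.

Yes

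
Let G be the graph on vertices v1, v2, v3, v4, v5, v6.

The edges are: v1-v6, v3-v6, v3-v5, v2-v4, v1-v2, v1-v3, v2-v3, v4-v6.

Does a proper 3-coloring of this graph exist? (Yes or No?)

The chromatic number is 3. v1, v2, v3 are mutually adjacent, so at least 3 colors are needed.
3 colors suffice: v1=G, v2=B, v3=R, v4=R, v5=B, v6=B.
That is already a proper 3-coloring.

Yes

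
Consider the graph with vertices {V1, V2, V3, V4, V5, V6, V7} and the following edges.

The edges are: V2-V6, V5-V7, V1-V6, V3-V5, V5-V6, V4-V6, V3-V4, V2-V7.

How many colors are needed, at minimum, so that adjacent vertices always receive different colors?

2

V5 and V6 are adjacent, so at least 2 colors are needed.
One proper 2-coloring: V1=B, V2=B, V3=R, V4=B, V5=B, V6=R, V7=R. Every edge joins two different colors.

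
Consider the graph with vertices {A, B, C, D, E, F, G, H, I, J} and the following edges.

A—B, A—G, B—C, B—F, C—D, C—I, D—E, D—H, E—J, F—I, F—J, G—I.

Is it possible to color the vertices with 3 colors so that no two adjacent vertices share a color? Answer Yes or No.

Yes

The chromatic number is 3. The cycle I-F-B-A-G-I has odd length 5, so it cannot be 2-colored; at least 3 colors are needed.
3 colors suffice: color 1 → {B, D, I, J}; color 2 → {C, E, F, G, H}; color 3 → {A}.
That is already a proper 3-coloring.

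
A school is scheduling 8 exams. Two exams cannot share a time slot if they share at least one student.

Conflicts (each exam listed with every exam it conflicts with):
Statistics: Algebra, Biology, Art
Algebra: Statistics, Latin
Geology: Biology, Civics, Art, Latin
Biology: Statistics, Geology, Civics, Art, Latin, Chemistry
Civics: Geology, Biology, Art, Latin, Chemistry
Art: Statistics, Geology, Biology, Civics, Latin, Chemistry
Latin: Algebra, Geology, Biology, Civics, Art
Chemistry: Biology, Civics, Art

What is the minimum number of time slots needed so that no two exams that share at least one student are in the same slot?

Geology, Biology, Civics, Art, Latin are mutually in conflict, so at least 5 time slots are needed.
5 time slots suffice: time slot 1 → {Algebra, Art}; time slot 2 → {Biology}; time slot 3 → {Statistics, Civics}; time slot 4 → {Latin, Chemistry}; time slot 5 → {Geology}. Every pair that conflicts lands in different time slots.

5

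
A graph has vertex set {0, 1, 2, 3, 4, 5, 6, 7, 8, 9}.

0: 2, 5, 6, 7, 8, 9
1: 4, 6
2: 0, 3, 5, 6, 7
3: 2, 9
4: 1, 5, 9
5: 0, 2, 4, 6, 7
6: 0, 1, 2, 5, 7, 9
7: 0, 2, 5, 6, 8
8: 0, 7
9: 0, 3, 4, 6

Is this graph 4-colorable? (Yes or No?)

0, 2, 5, 6, 7 are mutually adjacent (a clique of size 5), so at least 5 colors are needed.
So 4 colors are not enough.

No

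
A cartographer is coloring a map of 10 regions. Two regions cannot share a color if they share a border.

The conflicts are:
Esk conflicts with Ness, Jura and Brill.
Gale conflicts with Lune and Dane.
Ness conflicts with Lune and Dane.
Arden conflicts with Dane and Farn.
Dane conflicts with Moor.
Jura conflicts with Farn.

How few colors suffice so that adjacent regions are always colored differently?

2

Arden and Dane conflict, so at least 2 colors are needed.
2 colors suffice: color 1 → {Esk, Lune, Dane, Farn}; color 2 → {Gale, Ness, Arden, Jura, Moor, Brill}. Each listed conflict is separated.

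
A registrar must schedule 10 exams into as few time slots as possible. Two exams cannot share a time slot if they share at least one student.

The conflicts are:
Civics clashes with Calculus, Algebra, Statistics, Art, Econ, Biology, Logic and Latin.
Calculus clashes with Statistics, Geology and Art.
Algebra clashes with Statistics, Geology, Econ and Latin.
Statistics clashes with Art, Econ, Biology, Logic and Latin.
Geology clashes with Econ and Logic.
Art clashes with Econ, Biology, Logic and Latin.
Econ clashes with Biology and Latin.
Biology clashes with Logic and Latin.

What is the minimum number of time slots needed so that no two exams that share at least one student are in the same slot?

6

Civics, Statistics, Art, Econ, Biology, Latin pairwise conflict, so at least 6 time slots are needed.
6 time slots suffice: time slot 1 → {Civics, Geology}; time slot 2 → {Statistics}; time slot 3 → {Calculus, Econ, Logic}; time slot 4 → {Algebra, Art}; time slot 5 → {Biology}; time slot 6 → {Latin}. No two conflicting exams share a time slot.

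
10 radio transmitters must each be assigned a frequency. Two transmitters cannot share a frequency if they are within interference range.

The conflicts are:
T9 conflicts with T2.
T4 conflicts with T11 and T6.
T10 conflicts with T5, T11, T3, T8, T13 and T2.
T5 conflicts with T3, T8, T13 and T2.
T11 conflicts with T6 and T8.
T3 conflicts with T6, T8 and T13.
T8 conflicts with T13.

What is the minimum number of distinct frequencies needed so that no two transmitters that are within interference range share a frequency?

5

T10, T5, T3, T8, T13 pairwise conflict, so at least 5 frequencies are needed.
5 frequencies suffice: frequency 1 → {T9, T10, T6}; frequency 2 → {T11, T3, T2}; frequency 3 → {T4, T8}; frequency 4 → {T5}; frequency 5 → {T13}. Every pair that conflicts lands in different frequencies.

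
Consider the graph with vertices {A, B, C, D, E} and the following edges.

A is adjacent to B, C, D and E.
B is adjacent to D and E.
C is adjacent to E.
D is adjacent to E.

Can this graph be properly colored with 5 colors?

Yes

The chromatic number is 4. A, B, D, E are pairwise adjacent (a clique of size 4), so at least 4 colors are needed.
A valid assignment using 4 colors: A=blue, B=yellow, C=green, D=green, E=red.
Since 5 ≥ 4, a proper 5-coloring certainly exists.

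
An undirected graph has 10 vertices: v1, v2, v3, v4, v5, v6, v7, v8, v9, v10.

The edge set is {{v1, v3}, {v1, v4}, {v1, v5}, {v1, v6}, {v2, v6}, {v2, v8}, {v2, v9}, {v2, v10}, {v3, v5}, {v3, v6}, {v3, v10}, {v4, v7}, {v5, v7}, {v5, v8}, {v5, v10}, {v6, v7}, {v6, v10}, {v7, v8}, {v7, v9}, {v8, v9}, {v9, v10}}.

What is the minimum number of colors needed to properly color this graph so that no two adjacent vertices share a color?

3

v1, v3, v6 are pairwise adjacent, so at least 3 colors are needed.
3 colors suffice: color red → {v4, v5, v6, v9}; color blue → {v2, v3, v7}; color green → {v1, v8, v10}. Each edge has distinct colors on its endpoints.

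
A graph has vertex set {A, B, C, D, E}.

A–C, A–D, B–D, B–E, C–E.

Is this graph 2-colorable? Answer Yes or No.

No

The cycle C-E-B-D-A-C has odd length 5, so it cannot be 2-colored; at least 3 colors are needed.
So 2 colors are not enough.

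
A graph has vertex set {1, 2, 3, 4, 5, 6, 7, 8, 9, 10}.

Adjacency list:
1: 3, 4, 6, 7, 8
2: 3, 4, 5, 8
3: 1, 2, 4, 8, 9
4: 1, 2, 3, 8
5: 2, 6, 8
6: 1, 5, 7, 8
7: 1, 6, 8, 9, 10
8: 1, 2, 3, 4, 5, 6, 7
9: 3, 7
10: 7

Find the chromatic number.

1, 6, 7, 8 are mutually adjacent (a clique of size 4), so at least 4 colors are needed.
4 colors suffice: 1=c, 2=c, 3=b, 4=d, 5=b, 6=d, 7=b, 8=a, 9=a, 10=a. No two adjacent vertices share a color.

4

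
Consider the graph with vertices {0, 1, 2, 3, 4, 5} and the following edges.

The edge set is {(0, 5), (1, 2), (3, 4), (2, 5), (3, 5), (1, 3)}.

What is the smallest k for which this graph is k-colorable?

0 and 5 are adjacent, so at least 2 colors are needed.
2 colors suffice: color a → {0, 2, 3}; color b → {1, 4, 5}. Each edge has distinct colors on its endpoints.

2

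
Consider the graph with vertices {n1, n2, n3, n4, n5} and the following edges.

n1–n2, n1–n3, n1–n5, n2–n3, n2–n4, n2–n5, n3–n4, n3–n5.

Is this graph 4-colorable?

The chromatic number is 4. n1, n2, n3, n5 are mutually adjacent (a clique of size 4), so at least 4 colors are needed.
One proper 4-coloring: n1=G, n2=R, n3=B, n4=G, n5=Y.
That is already a proper 4-coloring.

Yes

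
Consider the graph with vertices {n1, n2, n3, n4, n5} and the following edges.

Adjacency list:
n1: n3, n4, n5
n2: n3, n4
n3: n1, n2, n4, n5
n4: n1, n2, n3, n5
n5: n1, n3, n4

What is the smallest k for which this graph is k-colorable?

4

n1, n3, n4, n5 are mutually adjacent (a clique of size 4), so at least 4 colors are needed.
One proper 4-coloring: n1=yellow, n2=green, n3=blue, n4=red, n5=green. No two adjacent vertices share a color.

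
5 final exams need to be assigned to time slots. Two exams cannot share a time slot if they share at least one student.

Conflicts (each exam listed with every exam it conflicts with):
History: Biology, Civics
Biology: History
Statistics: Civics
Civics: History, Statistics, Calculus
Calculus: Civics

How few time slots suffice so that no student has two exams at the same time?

Statistics and Civics conflict, so at least 2 time slots are needed.
2 time slots suffice: History=2, Biology=1, Statistics=2, Civics=1, Calculus=2. Each listed conflict is separated.

2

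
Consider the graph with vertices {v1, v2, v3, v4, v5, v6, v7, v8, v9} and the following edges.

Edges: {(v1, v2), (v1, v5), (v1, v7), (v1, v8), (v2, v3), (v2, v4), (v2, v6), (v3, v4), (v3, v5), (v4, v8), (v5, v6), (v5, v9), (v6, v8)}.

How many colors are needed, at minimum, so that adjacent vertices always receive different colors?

v2, v3, v4 are pairwise adjacent, so at least 3 colors are needed.
3 colors suffice: color 1 → {v2, v5, v7, v8}; color 2 → {v1, v4, v6, v9}; color 3 → {v3}. Every edge joins two different colors.

3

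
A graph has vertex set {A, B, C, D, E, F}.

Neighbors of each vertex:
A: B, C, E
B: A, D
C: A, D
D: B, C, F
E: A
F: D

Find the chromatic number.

2

C and D are adjacent, so at least 2 colors are needed.
One proper 2-coloring: A=1, B=2, C=2, D=1, E=2, F=2. Every edge joins two different colors.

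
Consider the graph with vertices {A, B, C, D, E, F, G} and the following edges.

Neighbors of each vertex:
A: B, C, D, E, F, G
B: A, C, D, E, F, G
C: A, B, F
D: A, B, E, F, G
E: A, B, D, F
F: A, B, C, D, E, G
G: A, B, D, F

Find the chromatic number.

5

A, B, D, E, F form a clique, so at least 5 colors are needed.
5 colors suffice: color 1 → {F}; color 2 → {A}; color 3 → {B}; color 4 → {C, D}; color 5 → {E, G}. Every edge joins two different colors.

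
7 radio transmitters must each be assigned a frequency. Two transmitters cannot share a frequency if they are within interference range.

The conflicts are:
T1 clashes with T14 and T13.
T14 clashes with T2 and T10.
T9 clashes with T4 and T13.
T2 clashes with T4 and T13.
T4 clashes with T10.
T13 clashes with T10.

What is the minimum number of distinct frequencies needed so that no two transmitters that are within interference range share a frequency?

2

T14 and T2 conflict, so at least 2 frequencies are needed.
A valid assignment using 2 frequencies: T1=2, T14=1, T9=2, T2=2, T4=1, T13=1, T10=2. Every pair that conflicts lands in different frequencies.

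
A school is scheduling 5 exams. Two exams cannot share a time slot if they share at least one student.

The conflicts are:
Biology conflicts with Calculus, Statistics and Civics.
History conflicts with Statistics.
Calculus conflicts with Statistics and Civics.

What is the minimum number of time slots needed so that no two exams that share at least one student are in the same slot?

3

Biology, Calculus, Statistics are mutually in conflict, so at least 3 time slots are needed.
Using 3 time slots: Biology=3, History=2, Calculus=2, Statistics=1, Civics=1. Every pair that conflicts lands in different time slots.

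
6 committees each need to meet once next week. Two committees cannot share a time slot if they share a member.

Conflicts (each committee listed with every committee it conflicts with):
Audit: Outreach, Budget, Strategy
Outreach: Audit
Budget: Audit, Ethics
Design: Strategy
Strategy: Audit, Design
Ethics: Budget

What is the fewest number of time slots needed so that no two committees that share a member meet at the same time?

2

Design and Strategy conflict, so at least 2 time slots are needed.
2 time slots suffice: time slot 1 → {Audit, Design, Ethics}; time slot 2 → {Outreach, Budget, Strategy}. Every pair that conflicts lands in different time slots.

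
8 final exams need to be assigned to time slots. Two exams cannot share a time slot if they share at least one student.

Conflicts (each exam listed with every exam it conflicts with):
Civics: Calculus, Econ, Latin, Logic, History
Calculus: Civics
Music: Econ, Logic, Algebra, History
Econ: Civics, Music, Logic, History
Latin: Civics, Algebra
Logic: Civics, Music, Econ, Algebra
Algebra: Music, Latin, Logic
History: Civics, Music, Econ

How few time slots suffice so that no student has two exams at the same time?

Music, Econ, History pairwise conflict, so at least 3 time slots are needed.
Using 3 time slots: Civics=1, Calculus=2, Music=1, Econ=2, Latin=3, Logic=3, Algebra=2, History=3. Every pair that conflicts lands in different time slots.

3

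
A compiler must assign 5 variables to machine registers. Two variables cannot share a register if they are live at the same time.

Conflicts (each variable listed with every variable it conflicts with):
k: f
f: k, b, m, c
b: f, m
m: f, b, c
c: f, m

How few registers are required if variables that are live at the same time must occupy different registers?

f, m, c pairwise conflict, so at least 3 registers are needed.
3 registers suffice: k=2, f=1, b=3, m=2, c=3. Every pair that conflicts lands in different registers.

3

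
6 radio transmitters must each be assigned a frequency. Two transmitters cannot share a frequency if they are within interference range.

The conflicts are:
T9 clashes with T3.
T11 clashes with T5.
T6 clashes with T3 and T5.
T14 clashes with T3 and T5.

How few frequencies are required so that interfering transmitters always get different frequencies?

T6 and T3 conflict, so at least 2 frequencies are needed.
Using 2 frequencies: T9=2, T11=2, T6=2, T14=2, T3=1, T5=1. Every pair that conflicts lands in different frequencies.

2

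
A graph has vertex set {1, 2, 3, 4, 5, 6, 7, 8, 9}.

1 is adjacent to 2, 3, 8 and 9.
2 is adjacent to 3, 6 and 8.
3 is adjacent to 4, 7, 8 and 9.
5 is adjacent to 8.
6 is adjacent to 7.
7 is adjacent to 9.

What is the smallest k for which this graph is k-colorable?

1, 2, 3, 8 are mutually adjacent (a clique of size 4), so at least 4 colors are needed.
One proper 4-coloring: 1=d, 2=c, 3=a, 4=b, 5=a, 6=a, 7=b, 8=b, 9=c. No two adjacent vertices share a color.

4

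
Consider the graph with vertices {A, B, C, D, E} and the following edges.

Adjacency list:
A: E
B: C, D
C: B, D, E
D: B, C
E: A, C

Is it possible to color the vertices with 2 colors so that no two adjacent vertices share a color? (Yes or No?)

No

B, C, D are pairwise adjacent, so at least 3 colors are needed.
So 2 colors are not enough.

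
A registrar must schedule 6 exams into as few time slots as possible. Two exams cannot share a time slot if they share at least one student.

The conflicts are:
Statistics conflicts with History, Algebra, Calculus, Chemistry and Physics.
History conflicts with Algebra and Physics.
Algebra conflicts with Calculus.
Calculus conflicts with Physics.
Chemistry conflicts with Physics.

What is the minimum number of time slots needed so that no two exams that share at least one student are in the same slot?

Statistics, Calculus, Physics pairwise conflict, so at least 3 time slots are needed.
Using 3 time slots: Statistics=1, History=3, Algebra=2, Calculus=3, Chemistry=3, Physics=2. Every pair that conflicts lands in different time slots.

3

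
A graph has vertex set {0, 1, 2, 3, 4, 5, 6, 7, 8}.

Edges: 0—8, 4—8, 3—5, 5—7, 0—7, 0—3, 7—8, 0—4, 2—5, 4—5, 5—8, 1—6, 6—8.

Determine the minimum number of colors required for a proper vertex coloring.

0, 7, 8 form a triangle, so at least 3 colors are needed.
One proper 3-coloring: 0=blue, 1=red, 2=red, 3=red, 4=green, 5=blue, 6=blue, 7=green, 8=red. No two adjacent vertices share a color.

3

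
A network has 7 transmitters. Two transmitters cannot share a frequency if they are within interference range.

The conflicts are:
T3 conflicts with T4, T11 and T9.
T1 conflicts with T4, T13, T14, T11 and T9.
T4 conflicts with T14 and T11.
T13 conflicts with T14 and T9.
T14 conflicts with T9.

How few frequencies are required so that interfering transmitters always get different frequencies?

T1, T13, T14, T9 all conflict with each other, so at least 4 frequencies are needed.
4 frequencies suffice: T3=1, T1=1, T4=3, T13=4, T14=2, T11=2, T9=3. Every pair that conflicts lands in different frequencies.

4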